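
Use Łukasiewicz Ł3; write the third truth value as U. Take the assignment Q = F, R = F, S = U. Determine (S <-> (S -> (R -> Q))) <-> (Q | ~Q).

R -> Q = F -> F = T
S -> (R -> Q) = U -> T = T  [min(1, 1−½+1)]
S <-> (S -> (R -> Q)) = U <-> T = U
~Q = ~F = T
Q | ~Q = F | T = T
(S <-> (S -> (R -> Q))) <-> (Q | ~Q) = U <-> T = U

U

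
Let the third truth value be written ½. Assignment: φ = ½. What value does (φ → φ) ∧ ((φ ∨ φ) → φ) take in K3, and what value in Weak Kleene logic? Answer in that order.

½; ½

In K3: φ → φ = ½ → ½ = ½
φ ∨ φ = ½ ∨ ½ = ½
(φ ∨ φ) → φ = ½ → ½ = ½
(φ → φ) ∧ ((φ ∨ φ) → φ) = ½ ∧ ½ = ½
In Weak Kleene logic: φ → φ = ½ → ½ = ½  [any arg is the third value ⇒ result is the third value]
φ ∨ φ = ½ ∨ ½ = ½
(φ ∨ φ) → φ = ½ → ½ = ½
(φ → φ) ∧ ((φ ∨ φ) → φ) = ½ ∧ ½ = ½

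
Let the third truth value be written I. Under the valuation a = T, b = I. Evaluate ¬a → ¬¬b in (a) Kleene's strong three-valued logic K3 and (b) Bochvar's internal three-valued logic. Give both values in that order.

T; I

In Kleene's strong three-valued logic K3: ¬a = ¬T = F
¬b = ¬I = I
¬¬b = ¬I = I
¬a → ¬¬b = F → I = T  [¬F ∨ I]
In Bochvar's internal three-valued logic: ¬a = ¬T = F
¬b = ¬I = I
¬¬b = ¬I = I
¬a → ¬¬b = F → I = I  [any arg is the third value ⇒ result is the third value]
They differ because Kleene's strong three-valued logic K3 and Bochvar's internal three-valued logic treat I differently under the binary connectives.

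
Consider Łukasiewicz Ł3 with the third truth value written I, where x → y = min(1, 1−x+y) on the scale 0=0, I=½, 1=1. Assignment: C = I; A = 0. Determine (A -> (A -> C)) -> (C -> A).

A -> C = 0 -> I = 1
A -> (A -> C) = 0 -> 1 = 1
C -> A = I -> 0 = I
(A -> (A -> C)) -> (C -> A) = 1 -> I = I

I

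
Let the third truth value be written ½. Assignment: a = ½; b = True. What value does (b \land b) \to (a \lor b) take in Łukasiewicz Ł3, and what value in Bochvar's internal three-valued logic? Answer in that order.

In Łukasiewicz Ł3: b \land b = True \land True = True
a \lor b = ½ \lor True = True
(b \land b) \to (a \lor b) = True \to True = True
In Bochvar's internal three-valued logic: b \land b = True \land True = True
a \lor b = ½ \lor True = ½
(b \land b) \to (a \lor b) = True \to ½ = ½  [any arg is the third value ⇒ result is the third value]
They differ because Łukasiewicz Ł3 and Bochvar's internal three-valued logic treat ½ differently under the binary connectives.

True; ½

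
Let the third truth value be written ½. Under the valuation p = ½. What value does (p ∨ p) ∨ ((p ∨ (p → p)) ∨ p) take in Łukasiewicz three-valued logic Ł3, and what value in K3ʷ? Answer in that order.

In Łukasiewicz three-valued logic Ł3: p ∨ p = ½ ∨ ½ = ½
p → p = ½ → ½ = 1  [min(1, 1−½+½)]
p ∨ (p → p) = ½ ∨ 1 = 1
(p ∨ (p → p)) ∨ p = 1 ∨ ½ = 1
(p ∨ p) ∨ ((p ∨ (p → p)) ∨ p) = ½ ∨ 1 = 1
In K3ʷ: p ∨ p = ½ ∨ ½ = ½
p → p = ½ → ½ = ½
p ∨ (p → p) = ½ ∨ ½ = ½
(p ∨ (p → p)) ∨ p = ½ ∨ ½ = ½
(p ∨ p) ∨ ((p ∨ (p → p)) ∨ p) = ½ ∨ ½ = ½
They differ because Łukasiewicz three-valued logic Ł3 and K3ʷ treat ½ differently under the binary connectives.

1; ½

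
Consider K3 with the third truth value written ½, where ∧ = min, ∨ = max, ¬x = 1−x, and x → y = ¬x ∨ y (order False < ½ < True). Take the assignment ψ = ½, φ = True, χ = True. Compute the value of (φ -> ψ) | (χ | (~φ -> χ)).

φ -> ψ = True -> ½ = ½  [~True | ½]
~φ = ~True = False
~φ -> χ = False -> True = True
χ | (~φ -> χ) = True | True = True
(φ -> ψ) | (χ | (~φ -> χ)) = ½ | True = True

True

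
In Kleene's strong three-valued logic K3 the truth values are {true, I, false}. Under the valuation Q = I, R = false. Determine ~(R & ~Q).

~Q = ~I = I
R & ~Q = false & I = false
~(R & ~Q) = ~false = true

true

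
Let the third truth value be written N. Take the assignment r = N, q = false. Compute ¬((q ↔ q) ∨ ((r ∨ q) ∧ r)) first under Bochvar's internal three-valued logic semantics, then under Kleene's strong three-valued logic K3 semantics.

N; false

In Bochvar's internal three-valued logic: q ↔ q = false ↔ false = true
r ∨ q = N ∨ false = N
(r ∨ q) ∧ r = N ∧ N = N
(q ↔ q) ∨ ((r ∨ q) ∧ r) = true ∨ N = N
¬((q ↔ q) ∨ ((r ∨ q) ∧ r)) = ¬N = N
In Kleene's strong three-valued logic K3: q ↔ q = false ↔ false = true
r ∨ q = N ∨ false = N
(r ∨ q) ∧ r = N ∧ N = N
(q ↔ q) ∨ ((r ∨ q) ∧ r) = true ∨ N = true
¬((q ↔ q) ∨ ((r ∨ q) ∧ r)) = ¬true = false
They differ because Bochvar's internal three-valued logic and Kleene's strong three-valued logic K3 treat N differently under the binary connectives.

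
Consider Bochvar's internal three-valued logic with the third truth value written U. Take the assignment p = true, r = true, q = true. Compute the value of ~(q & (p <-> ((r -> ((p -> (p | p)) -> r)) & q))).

p | p = true | true = true
p -> (p | p) = true -> true = true
(p -> (p | p)) -> r = true -> true = true
r -> ((p -> (p | p)) -> r) = true -> true = true
(r -> ((p -> (p | p)) -> r)) & q = true & true = true
p <-> ((r -> ((p -> (p | p)) -> r)) & q) = true <-> true = true
q & (p <-> ((r -> ((p -> (p | p)) -> r)) & q)) = true & true = true
~(q & (p <-> ((r -> ((p -> (p | p)) -> r)) & q))) = ~true = false

false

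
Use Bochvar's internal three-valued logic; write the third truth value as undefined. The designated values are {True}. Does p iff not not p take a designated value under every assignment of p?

No

Countermodel: p=undefined gives undefined, which is not designated.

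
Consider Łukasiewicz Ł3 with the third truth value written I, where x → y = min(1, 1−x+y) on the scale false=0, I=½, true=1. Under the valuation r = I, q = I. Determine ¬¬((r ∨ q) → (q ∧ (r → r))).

r ∨ q = I ∨ I = I
r → r = I → I = true
q ∧ (r → r) = I ∧ true = I
(r ∨ q) → (q ∧ (r → r)) = I → I = true
¬((r ∨ q) → (q ∧ (r → r))) = ¬true = false
¬¬((r ∨ q) → (q ∧ (r → r))) = ¬false = true

true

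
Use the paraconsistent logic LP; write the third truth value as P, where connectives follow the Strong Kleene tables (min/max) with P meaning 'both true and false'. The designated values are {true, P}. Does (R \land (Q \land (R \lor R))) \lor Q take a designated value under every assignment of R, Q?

Countermodel: R=true, Q=false gives false, which is not designated.

No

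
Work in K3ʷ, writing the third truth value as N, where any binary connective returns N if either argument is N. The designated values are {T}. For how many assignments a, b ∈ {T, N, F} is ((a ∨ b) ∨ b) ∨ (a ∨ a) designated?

3

Designated under: (a=T, b=T); (a=T, b=F); (a=F, b=T).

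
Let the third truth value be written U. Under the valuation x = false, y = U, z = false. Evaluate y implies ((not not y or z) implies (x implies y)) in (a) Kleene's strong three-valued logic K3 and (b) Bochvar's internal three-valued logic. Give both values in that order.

In Kleene's strong three-valued logic K3: not y = not U = U
not not y = not U = U
not not y or z = U or false = U
x implies y = false implies U = true  [not false or U]
(not not y or z) implies (x implies y) = U implies true = true
y implies ((not not y or z) implies (x implies y)) = U implies true = true
In Bochvar's internal three-valued logic: not y = not U = U
not not y = not U = U
not not y or z = U or false = U
x implies y = false implies U = U
(not not y or z) implies (x implies y) = U implies U = U
y implies ((not not y or z) implies (x implies y)) = U implies U = U
They differ because Kleene's strong three-valued logic K3 and Bochvar's internal three-valued logic treat U differently under the binary connectives.

true; U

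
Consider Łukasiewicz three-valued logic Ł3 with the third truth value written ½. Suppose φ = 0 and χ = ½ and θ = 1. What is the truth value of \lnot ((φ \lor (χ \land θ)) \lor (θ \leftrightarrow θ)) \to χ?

χ \land θ = ½ \land 1 = ½
φ \lor (χ \land θ) = 0 \lor ½ = ½
θ \leftrightarrow θ = 1 \leftrightarrow 1 = 1
(φ \lor (χ \land θ)) \lor (θ \leftrightarrow θ) = ½ \lor 1 = 1
\lnot ((φ \lor (χ \land θ)) \lor (θ \leftrightarrow θ)) = \lnot 1 = 0
\lnot ((φ \lor (χ \land θ)) \lor (θ \leftrightarrow θ)) \to χ = 0 \to ½ = 1

1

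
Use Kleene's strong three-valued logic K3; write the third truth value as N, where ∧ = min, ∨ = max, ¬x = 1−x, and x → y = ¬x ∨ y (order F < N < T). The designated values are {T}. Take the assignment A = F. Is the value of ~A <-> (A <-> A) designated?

~A = ~F = T
A <-> A = F <-> F = T
~A <-> (A <-> A) = T <-> T = T
T ∈ {T}.

Yes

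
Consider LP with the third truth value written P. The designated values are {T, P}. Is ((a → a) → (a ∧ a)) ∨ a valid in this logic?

Countermodel: a=F gives F, which is not designated.

No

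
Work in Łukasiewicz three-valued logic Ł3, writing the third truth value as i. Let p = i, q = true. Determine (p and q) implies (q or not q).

true

p and q = i and true = i
not q = not true = false
q or not q = true or false = true
(p and q) implies (q or not q) = i implies true = true  [min(1, 1−½+1)]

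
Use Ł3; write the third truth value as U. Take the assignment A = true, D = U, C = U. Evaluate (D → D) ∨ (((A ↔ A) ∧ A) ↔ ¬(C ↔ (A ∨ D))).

D → D = U → U = true
A ↔ A = true ↔ true = true
(A ↔ A) ∧ A = true ∧ true = true
A ∨ D = true ∨ U = true
C ↔ (A ∨ D) = U ↔ true = U
¬(C ↔ (A ∨ D)) = ¬U = U
((A ↔ A) ∧ A) ↔ ¬(C ↔ (A ∨ D)) = true ↔ U = U
(D → D) ∨ (((A ↔ A) ∧ A) ↔ ¬(C ↔ (A ∨ D))) = true ∨ U = true

true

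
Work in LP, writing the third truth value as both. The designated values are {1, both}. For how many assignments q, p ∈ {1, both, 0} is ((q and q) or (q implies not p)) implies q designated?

6

Of the 9 assignments, 6 give a value in {1, both}.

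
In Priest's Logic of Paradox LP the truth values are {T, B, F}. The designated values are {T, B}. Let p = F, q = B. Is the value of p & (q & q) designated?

q & q = B & B = B
p & (q & q) = F & B = F
F ∉ {T, B}.

No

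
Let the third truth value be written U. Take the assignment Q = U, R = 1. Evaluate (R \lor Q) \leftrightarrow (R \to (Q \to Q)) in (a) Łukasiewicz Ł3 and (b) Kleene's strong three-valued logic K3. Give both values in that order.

1; U

In Łukasiewicz Ł3: R \lor Q = 1 \lor U = 1
Q \to Q = U \to U = 1  [min(1, 1−½+½)]
R \to (Q \to Q) = 1 \to 1 = 1
(R \lor Q) \leftrightarrow (R \to (Q \to Q)) = 1 \leftrightarrow 1 = 1
In Kleene's strong three-valued logic K3: R \lor Q = 1 \lor U = 1
Q \to Q = U \to U = U  [\lnot U \lor U]
R \to (Q \to Q) = 1 \to U = U
(R \lor Q) \leftrightarrow (R \to (Q \to Q)) = 1 \leftrightarrow U = U
They differ because Łukasiewicz Ł3 and Kleene's strong three-valued logic K3 treat U differently under implication.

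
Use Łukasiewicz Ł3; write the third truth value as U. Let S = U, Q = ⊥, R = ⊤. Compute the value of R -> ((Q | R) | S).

Q | R = ⊥ | ⊤ = ⊤
(Q | R) | S = ⊤ | U = ⊤
R -> ((Q | R) | S) = ⊤ -> ⊤ = ⊤

⊤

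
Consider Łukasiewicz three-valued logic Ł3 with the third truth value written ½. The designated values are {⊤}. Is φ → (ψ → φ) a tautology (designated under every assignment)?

Yes

Every assignment of φ, ψ over {⊤, ½, ⊥} gives a value in {⊤}.
In particular, with φ=½, ψ=½: φ → (ψ → φ) = ⊤.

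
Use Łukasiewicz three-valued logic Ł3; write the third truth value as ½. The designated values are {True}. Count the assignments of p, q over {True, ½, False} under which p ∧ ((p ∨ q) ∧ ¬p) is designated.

Of the 9 assignments, 0 give a value in {True}.

0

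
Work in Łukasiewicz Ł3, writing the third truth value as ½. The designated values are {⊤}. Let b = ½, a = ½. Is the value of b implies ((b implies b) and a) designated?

b implies b = ½ implies ½ = ⊤  [min(1, 1−½+½)]
(b implies b) and a = ⊤ and ½ = ½
b implies ((b implies b) and a) = ½ implies ½ = ⊤
⊤ ∈ {⊤}.

Yes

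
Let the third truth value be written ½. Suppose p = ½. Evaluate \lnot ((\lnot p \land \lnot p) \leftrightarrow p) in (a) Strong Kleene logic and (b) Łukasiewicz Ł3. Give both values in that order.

In Strong Kleene logic: \lnot p = \lnot ½ = ½
\lnot p = \lnot ½ = ½
\lnot p \land \lnot p = ½ \land ½ = ½
(\lnot p \land \lnot p) \leftrightarrow p = ½ \leftrightarrow ½ = ½
\lnot ((\lnot p \land \lnot p) \leftrightarrow p) = \lnot ½ = ½
In Łukasiewicz Ł3: \lnot p = \lnot ½ = ½
\lnot p = \lnot ½ = ½
\lnot p \land \lnot p = ½ \land ½ = ½
(\lnot p \land \lnot p) \leftrightarrow p = ½ \leftrightarrow ½ = 1
\lnot ((\lnot p \land \lnot p) \leftrightarrow p) = \lnot 1 = 0
They differ because Strong Kleene logic and Łukasiewicz Ł3 treat ½ differently under implication.

½; 0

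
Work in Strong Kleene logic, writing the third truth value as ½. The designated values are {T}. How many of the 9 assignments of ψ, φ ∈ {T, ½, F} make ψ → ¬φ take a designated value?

Of the 9 assignments, 5 give a value in {T}.

5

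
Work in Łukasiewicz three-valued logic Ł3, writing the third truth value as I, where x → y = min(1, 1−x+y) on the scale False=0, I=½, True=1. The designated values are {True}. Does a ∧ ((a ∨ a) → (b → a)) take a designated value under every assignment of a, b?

Countermodel: a=I, b=True gives I, which is not designated.

No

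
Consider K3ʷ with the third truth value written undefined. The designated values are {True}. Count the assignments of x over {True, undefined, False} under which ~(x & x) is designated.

x=True: False ·
x=undefined: undefined ·
x=False: True ✓

1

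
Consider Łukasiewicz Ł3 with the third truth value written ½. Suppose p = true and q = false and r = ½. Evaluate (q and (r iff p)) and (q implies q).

false

r iff p = ½ iff true = ½
q and (r iff p) = false and ½ = false
q implies q = false implies false = true
(q and (r iff p)) and (q implies q) = false and true = false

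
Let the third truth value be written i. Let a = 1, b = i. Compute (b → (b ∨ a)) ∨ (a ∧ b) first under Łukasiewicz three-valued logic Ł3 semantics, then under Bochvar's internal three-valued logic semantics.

In Łukasiewicz three-valued logic Ł3: b ∨ a = i ∨ 1 = 1
b → (b ∨ a) = i → 1 = 1
a ∧ b = 1 ∧ i = i
(b → (b ∨ a)) ∨ (a ∧ b) = 1 ∨ i = 1
In Bochvar's internal three-valued logic: b ∨ a = i ∨ 1 = i
b → (b ∨ a) = i → i = i  [any arg is the third value ⇒ result is the third value]
a ∧ b = 1 ∧ i = i
(b → (b ∨ a)) ∨ (a ∧ b) = i ∨ i = i
They differ because Łukasiewicz three-valued logic Ł3 and Bochvar's internal three-valued logic treat i differently under the binary connectives.

1; i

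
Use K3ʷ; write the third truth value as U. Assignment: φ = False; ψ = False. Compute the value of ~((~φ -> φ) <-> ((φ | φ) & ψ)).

~φ = ~False = True
~φ -> φ = True -> False = False
φ | φ = False | False = False
(φ | φ) & ψ = False & False = False
(~φ -> φ) <-> ((φ | φ) & ψ) = False <-> False = True
~((~φ -> φ) <-> ((φ | φ) & ψ)) = ~True = False

False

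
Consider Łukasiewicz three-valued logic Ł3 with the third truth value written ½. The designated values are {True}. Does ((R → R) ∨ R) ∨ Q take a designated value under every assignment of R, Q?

Every assignment of R, Q over {True, ½, False} gives a value in {True}.
In particular, with R=½, Q=½: ((R → R) ∨ R) ∨ Q = True.

Yes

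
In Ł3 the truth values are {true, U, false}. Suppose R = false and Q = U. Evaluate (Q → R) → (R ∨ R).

Q → R = U → false = U  [min(1, 1−½+0)]
R ∨ R = false ∨ false = false
(Q → R) → (R ∨ R) = U → false = U

U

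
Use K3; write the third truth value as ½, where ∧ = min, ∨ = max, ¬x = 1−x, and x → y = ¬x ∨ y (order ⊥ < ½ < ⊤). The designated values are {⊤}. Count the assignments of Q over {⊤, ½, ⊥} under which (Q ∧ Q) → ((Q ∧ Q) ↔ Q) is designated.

Q=⊤: ⊤ ✓
Q=½: ½ ·
Q=⊥: ⊤ ✓

2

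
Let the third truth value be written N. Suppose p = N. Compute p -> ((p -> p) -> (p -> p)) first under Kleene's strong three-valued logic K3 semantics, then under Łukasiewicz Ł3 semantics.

In Kleene's strong three-valued logic K3: p -> p = N -> N = N  [~N | N]
p -> p = N -> N = N
(p -> p) -> (p -> p) = N -> N = N
p -> ((p -> p) -> (p -> p)) = N -> N = N
In Łukasiewicz Ł3: p -> p = N -> N = true  [min(1, 1−½+½)]
p -> p = N -> N = true
(p -> p) -> (p -> p) = true -> true = true
p -> ((p -> p) -> (p -> p)) = N -> true = true
They differ because Kleene's strong three-valued logic K3 and Łukasiewicz Ł3 treat N differently under implication.

N; true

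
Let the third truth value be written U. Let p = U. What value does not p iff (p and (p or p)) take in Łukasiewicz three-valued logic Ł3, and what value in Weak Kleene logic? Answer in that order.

In Łukasiewicz three-valued logic Ł3: not p = not U = U
p or p = U or U = U
p and (p or p) = U and U = U
not p iff (p and (p or p)) = U iff U = ⊤  [1 − |½−½|]
In Weak Kleene logic: not p = not U = U
p or p = U or U = U
p and (p or p) = U and U = U
not p iff (p and (p or p)) = U iff U = U
They differ because Łukasiewicz three-valued logic Ł3 and Weak Kleene logic treat U differently under the binary connectives.

⊤; U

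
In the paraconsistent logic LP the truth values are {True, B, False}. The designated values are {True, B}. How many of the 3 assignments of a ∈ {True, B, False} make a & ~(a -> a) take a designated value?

1

a=True: False ·
a=B: B ✓
a=False: False ·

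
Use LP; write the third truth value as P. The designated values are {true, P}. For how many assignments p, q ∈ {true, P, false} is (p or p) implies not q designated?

Of the 9 assignments, 8 give a value in {true, P}.

8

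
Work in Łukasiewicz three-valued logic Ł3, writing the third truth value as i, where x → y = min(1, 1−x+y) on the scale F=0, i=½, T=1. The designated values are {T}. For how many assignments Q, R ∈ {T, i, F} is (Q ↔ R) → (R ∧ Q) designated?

Of the 9 assignments, 5 give a value in {T}.

5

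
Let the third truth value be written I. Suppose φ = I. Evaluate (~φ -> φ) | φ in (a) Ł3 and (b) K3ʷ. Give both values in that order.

true; I

In Ł3: ~φ = ~I = I
~φ -> φ = I -> I = true
(~φ -> φ) | φ = true | I = true
In K3ʷ: ~φ = ~I = I
~φ -> φ = I -> I = I
(~φ -> φ) | φ = I | I = I
They differ because Ł3 and K3ʷ treat I differently under the binary connectives.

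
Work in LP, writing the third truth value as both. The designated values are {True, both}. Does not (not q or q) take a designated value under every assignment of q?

No

Countermodel: q=True gives False, which is not designated.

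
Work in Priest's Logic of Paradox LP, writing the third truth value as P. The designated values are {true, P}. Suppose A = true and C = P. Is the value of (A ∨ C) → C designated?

A ∨ C = true ∨ P = true
(A ∨ C) → C = true → P = P  [¬true ∨ P]
P ∈ {true, P}.

Yes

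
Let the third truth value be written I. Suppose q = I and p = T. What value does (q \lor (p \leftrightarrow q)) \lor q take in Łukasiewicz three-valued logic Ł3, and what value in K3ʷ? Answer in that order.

I; I

In Łukasiewicz three-valued logic Ł3: p \leftrightarrow q = T \leftrightarrow I = I  [1 − |1−½|]
q \lor (p \leftrightarrow q) = I \lor I = I
(q \lor (p \leftrightarrow q)) \lor q = I \lor I = I
In K3ʷ: p \leftrightarrow q = T \leftrightarrow I = I
q \lor (p \leftrightarrow q) = I \lor I = I
(q \lor (p \leftrightarrow q)) \lor q = I \lor I = I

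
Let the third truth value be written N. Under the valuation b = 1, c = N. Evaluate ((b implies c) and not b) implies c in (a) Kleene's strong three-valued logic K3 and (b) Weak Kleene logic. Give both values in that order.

In Kleene's strong three-valued logic K3: b implies c = 1 implies N = N  [not 1 or N]
not b = not 1 = 0
(b implies c) and not b = N and 0 = 0
((b implies c) and not b) implies c = 0 implies N = 1
In Weak Kleene logic: b implies c = 1 implies N = N  [any arg is the third value ⇒ result is the third value]
not b = not 1 = 0
(b implies c) and not b = N and 0 = N
((b implies c) and not b) implies c = N implies N = N
They differ because Kleene's strong three-valued logic K3 and Weak Kleene logic treat N differently under the binary connectives.

1; N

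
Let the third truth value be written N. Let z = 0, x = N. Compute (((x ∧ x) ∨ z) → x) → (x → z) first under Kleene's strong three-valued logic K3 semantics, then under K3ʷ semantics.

In Kleene's strong three-valued logic K3: x ∧ x = N ∧ N = N
(x ∧ x) ∨ z = N ∨ 0 = N
((x ∧ x) ∨ z) → x = N → N = N
x → z = N → 0 = N
(((x ∧ x) ∨ z) → x) → (x → z) = N → N = N
In K3ʷ: x ∧ x = N ∧ N = N
(x ∧ x) ∨ z = N ∨ 0 = N
((x ∧ x) ∨ z) → x = N → N = N  [any arg is the third value ⇒ result is the third value]
x → z = N → 0 = N
(((x ∧ x) ∨ z) → x) → (x → z) = N → N = N

N; N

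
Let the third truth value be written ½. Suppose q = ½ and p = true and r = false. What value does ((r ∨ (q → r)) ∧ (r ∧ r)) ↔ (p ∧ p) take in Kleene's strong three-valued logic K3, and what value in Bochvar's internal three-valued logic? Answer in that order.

In Kleene's strong three-valued logic K3: q → r = ½ → false = ½  [¬½ ∨ false]
r ∨ (q → r) = false ∨ ½ = ½
r ∧ r = false ∧ false = false
(r ∨ (q → r)) ∧ (r ∧ r) = ½ ∧ false = false
p ∧ p = true ∧ true = true
((r ∨ (q → r)) ∧ (r ∧ r)) ↔ (p ∧ p) = false ↔ true = false
In Bochvar's internal three-valued logic: q → r = ½ → false = ½  [any arg is the third value ⇒ result is the third value]
r ∨ (q → r) = false ∨ ½ = ½
r ∧ r = false ∧ false = false
(r ∨ (q → r)) ∧ (r ∧ r) = ½ ∧ false = ½
p ∧ p = true ∧ true = true
((r ∨ (q → r)) ∧ (r ∧ r)) ↔ (p ∧ p) = ½ ↔ true = ½
They differ because Kleene's strong three-valued logic K3 and Bochvar's internal three-valued logic treat ½ differently under the binary connectives.

false; ½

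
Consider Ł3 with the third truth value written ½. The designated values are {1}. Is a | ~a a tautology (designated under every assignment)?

No

Countermodel: a=½ gives ½, which is not designated.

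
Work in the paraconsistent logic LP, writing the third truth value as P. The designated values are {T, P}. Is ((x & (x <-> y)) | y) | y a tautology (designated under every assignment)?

Countermodel: x=T, y=F gives F, which is not designated.

No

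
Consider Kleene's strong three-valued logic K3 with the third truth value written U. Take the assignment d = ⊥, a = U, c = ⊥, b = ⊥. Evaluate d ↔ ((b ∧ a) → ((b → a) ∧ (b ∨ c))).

b ∧ a = ⊥ ∧ U = ⊥
b → a = ⊥ → U = ⊤  [¬⊥ ∨ U]
b ∨ c = ⊥ ∨ ⊥ = ⊥
(b → a) ∧ (b ∨ c) = ⊤ ∧ ⊥ = ⊥
(b ∧ a) → ((b → a) ∧ (b ∨ c)) = ⊥ → ⊥ = ⊤
d ↔ ((b ∧ a) → ((b → a) ∧ (b ∨ c))) = ⊥ ↔ ⊤ = ⊥

⊥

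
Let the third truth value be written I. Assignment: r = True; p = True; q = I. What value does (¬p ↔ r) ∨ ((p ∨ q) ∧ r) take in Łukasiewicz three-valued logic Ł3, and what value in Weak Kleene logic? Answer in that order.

In Łukasiewicz three-valued logic Ł3: ¬p = ¬True = False
¬p ↔ r = False ↔ True = False
p ∨ q = True ∨ I = True
(p ∨ q) ∧ r = True ∧ True = True
(¬p ↔ r) ∨ ((p ∨ q) ∧ r) = False ∨ True = True
In Weak Kleene logic: ¬p = ¬True = False
¬p ↔ r = False ↔ True = False
p ∨ q = True ∨ I = I
(p ∨ q) ∧ r = I ∧ True = I
(¬p ↔ r) ∨ ((p ∨ q) ∧ r) = False ∨ I = I
They differ because Łukasiewicz three-valued logic Ł3 and Weak Kleene logic treat I differently under the binary connectives.

True; I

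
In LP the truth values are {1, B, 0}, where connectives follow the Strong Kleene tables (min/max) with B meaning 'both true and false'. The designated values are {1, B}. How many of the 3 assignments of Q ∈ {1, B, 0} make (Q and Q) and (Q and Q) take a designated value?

Q=1: 1 ✓
Q=B: B ✓
Q=0: 0 ·

2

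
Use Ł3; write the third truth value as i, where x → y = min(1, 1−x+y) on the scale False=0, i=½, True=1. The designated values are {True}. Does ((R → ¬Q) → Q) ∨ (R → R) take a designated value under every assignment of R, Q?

Every assignment of R, Q over {True, i, False} gives a value in {True}.
In particular, with R=i, Q=i: ((R → ¬Q) → Q) ∨ (R → R) = True.

Yes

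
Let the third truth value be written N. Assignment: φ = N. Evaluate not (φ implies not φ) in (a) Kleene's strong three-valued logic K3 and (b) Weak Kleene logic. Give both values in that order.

N; N

In Kleene's strong three-valued logic K3: not φ = not N = N
φ implies not φ = N implies N = N
not (φ implies not φ) = not N = N
In Weak Kleene logic: not φ = not N = N
φ implies not φ = N implies N = N
not (φ implies not φ) = not N = N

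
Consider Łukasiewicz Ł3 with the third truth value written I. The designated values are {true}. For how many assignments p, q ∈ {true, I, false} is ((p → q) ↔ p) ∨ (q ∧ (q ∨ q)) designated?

4

Designated under: (p=true, q=true); (p=I, q=true); (p=I, q=false); (p=false, q=true).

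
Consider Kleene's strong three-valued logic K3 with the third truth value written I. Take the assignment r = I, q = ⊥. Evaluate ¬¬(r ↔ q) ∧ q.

⊥

r ↔ q = I ↔ ⊥ = I
¬(r ↔ q) = ¬I = I
¬¬(r ↔ q) = ¬I = I
¬¬(r ↔ q) ∧ q = I ∧ ⊥ = ⊥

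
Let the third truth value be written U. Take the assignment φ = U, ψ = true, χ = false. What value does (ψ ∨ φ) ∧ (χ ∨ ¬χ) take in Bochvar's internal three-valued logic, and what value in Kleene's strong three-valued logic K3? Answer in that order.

U; true

In Bochvar's internal three-valued logic: ψ ∨ φ = true ∨ U = U
¬χ = ¬false = true
χ ∨ ¬χ = false ∨ true = true
(ψ ∨ φ) ∧ (χ ∨ ¬χ) = U ∧ true = U
In Kleene's strong three-valued logic K3: ψ ∨ φ = true ∨ U = true
¬χ = ¬false = true
χ ∨ ¬χ = false ∨ true = true
(ψ ∨ φ) ∧ (χ ∨ ¬χ) = true ∧ true = true
They differ because Bochvar's internal three-valued logic and Kleene's strong three-valued logic K3 treat U differently under the binary connectives.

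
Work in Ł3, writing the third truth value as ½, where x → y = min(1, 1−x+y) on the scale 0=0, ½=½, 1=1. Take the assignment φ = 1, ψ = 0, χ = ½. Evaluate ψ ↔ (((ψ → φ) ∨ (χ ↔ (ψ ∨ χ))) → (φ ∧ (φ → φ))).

ψ → φ = 0 → 1 = 1
ψ ∨ χ = 0 ∨ ½ = ½
χ ↔ (ψ ∨ χ) = ½ ↔ ½ = 1  [1 − |½−½|]
(ψ → φ) ∨ (χ ↔ (ψ ∨ χ)) = 1 ∨ 1 = 1
φ → φ = 1 → 1 = 1
φ ∧ (φ → φ) = 1 ∧ 1 = 1
((ψ → φ) ∨ (χ ↔ (ψ ∨ χ))) → (φ ∧ (φ → φ)) = 1 → 1 = 1
ψ ↔ (((ψ → φ) ∨ (χ ↔ (ψ ∨ χ))) → (φ ∧ (φ → φ))) = 0 ↔ 1 = 0

0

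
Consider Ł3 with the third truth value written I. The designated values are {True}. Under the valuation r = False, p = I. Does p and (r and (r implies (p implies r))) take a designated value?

No

p implies r = I implies False = I  [min(1, 1−½+0)]
r implies (p implies r) = False implies I = True
r and (r implies (p implies r)) = False and True = False
p and (r and (r implies (p implies r))) = I and False = False
False ∉ {True}.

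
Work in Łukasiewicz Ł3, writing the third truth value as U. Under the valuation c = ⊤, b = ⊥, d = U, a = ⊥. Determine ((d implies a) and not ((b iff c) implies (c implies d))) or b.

⊥

d implies a = U implies ⊥ = U  [min(1, 1−½+0)]
b iff c = ⊥ iff ⊤ = ⊥
c implies d = ⊤ implies U = U
(b iff c) implies (c implies d) = ⊥ implies U = ⊤
not ((b iff c) implies (c implies d)) = not ⊤ = ⊥
(d implies a) and not ((b iff c) implies (c implies d)) = U and ⊥ = ⊥
((d implies a) and not ((b iff c) implies (c implies d))) or b = ⊥ or ⊥ = ⊥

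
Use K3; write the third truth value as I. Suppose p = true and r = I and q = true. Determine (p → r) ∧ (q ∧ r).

p → r = true → I = I  [¬true ∨ I]
q ∧ r = true ∧ I = I
(p → r) ∧ (q ∧ r) = I ∧ I = I

I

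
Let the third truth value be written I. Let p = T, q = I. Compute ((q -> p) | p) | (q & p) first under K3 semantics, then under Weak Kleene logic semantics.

In K3: q -> p = I -> T = T  [~I | T]
(q -> p) | p = T | T = T
q & p = I & T = I
((q -> p) | p) | (q & p) = T | I = T
In Weak Kleene logic: q -> p = I -> T = I
(q -> p) | p = I | T = I
q & p = I & T = I
((q -> p) | p) | (q & p) = I | I = I
They differ because K3 and Weak Kleene logic treat I differently under the binary connectives.

T; I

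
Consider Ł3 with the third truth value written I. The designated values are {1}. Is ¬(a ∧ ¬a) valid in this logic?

Countermodel: a=I gives I, which is not designated.

No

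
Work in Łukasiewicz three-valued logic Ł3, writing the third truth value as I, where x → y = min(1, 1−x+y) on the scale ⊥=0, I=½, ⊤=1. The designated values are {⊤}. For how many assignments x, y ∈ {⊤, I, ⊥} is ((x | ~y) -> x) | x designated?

6

Of the 9 assignments, 6 give a value in {⊤}.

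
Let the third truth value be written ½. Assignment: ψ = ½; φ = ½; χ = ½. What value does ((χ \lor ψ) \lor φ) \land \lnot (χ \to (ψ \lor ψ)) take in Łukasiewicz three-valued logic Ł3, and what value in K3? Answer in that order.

In Łukasiewicz three-valued logic Ł3: χ \lor ψ = ½ \lor ½ = ½
(χ \lor ψ) \lor φ = ½ \lor ½ = ½
ψ \lor ψ = ½ \lor ½ = ½
χ \to (ψ \lor ψ) = ½ \to ½ = True
\lnot (χ \to (ψ \lor ψ)) = \lnot True = False
((χ \lor ψ) \lor φ) \land \lnot (χ \to (ψ \lor ψ)) = ½ \land False = False
In K3: χ \lor ψ = ½ \lor ½ = ½
(χ \lor ψ) \lor φ = ½ \lor ½ = ½
ψ \lor ψ = ½ \lor ½ = ½
χ \to (ψ \lor ψ) = ½ \to ½ = ½  [\lnot ½ \lor ½]
\lnot (χ \to (ψ \lor ψ)) = \lnot ½ = ½
((χ \lor ψ) \lor φ) \land \lnot (χ \to (ψ \lor ψ)) = ½ \land ½ = ½
They differ because Łukasiewicz three-valued logic Ł3 and K3 treat ½ differently under implication.

False; ½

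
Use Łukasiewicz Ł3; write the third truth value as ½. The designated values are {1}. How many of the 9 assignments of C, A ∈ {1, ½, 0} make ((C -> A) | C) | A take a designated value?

Of the 9 assignments, 8 give a value in {1}.

8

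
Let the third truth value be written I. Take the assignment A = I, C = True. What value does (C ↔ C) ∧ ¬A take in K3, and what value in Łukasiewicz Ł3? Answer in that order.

In K3: C ↔ C = True ↔ True = True
¬A = ¬I = I
(C ↔ C) ∧ ¬A = True ∧ I = I
In Łukasiewicz Ł3: C ↔ C = True ↔ True = True
¬A = ¬I = I
(C ↔ C) ∧ ¬A = True ∧ I = I

I; I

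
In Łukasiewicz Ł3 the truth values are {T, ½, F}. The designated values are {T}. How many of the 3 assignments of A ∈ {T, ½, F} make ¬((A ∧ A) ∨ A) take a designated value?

A=T: F ·
A=½: ½ ·
A=F: T ✓

1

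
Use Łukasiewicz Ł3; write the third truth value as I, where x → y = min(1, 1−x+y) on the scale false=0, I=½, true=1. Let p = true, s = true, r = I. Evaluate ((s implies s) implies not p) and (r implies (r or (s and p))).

s implies s = true implies true = true
not p = not true = false
(s implies s) implies not p = true implies false = false
s and p = true and true = true
r or (s and p) = I or true = true
r implies (r or (s and p)) = I implies true = true  [min(1, 1−½+1)]
((s implies s) implies not p) and (r implies (r or (s and p))) = false and true = false

false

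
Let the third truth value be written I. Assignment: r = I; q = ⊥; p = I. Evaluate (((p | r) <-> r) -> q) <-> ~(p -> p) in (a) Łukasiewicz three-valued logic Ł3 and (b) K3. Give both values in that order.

⊤; I

In Łukasiewicz three-valued logic Ł3: p | r = I | I = I
(p | r) <-> r = I <-> I = ⊤
((p | r) <-> r) -> q = ⊤ -> ⊥ = ⊥
p -> p = I -> I = ⊤
~(p -> p) = ~⊤ = ⊥
(((p | r) <-> r) -> q) <-> ~(p -> p) = ⊥ <-> ⊥ = ⊤
In K3: p | r = I | I = I
(p | r) <-> r = I <-> I = I
((p | r) <-> r) -> q = I -> ⊥ = I  [~I | ⊥]
p -> p = I -> I = I
~(p -> p) = ~I = I
(((p | r) <-> r) -> q) <-> ~(p -> p) = I <-> I = I
They differ because Łukasiewicz three-valued logic Ł3 and K3 treat I differently under implication.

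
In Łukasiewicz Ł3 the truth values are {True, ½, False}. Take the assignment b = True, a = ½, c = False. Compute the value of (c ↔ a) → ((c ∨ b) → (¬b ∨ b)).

True

c ↔ a = False ↔ ½ = ½  [1 − |0−½|]
c ∨ b = False ∨ True = True
¬b = ¬True = False
¬b ∨ b = False ∨ True = True
(c ∨ b) → (¬b ∨ b) = True → True = True
(c ↔ a) → ((c ∨ b) → (¬b ∨ b)) = ½ → True = True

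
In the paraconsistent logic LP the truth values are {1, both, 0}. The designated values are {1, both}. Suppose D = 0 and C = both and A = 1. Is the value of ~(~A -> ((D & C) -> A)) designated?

No

~A = ~1 = 0
D & C = 0 & both = 0
(D & C) -> A = 0 -> 1 = 1
~A -> ((D & C) -> A) = 0 -> 1 = 1
~(~A -> ((D & C) -> A)) = ~1 = 0
0 ∉ {1, both}.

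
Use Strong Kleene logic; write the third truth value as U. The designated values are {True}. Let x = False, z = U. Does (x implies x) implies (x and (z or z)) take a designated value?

x implies x = False implies False = True
z or z = U or U = U
x and (z or z) = False and U = False
(x implies x) implies (x and (z or z)) = True implies False = False
False ∉ {True}.

No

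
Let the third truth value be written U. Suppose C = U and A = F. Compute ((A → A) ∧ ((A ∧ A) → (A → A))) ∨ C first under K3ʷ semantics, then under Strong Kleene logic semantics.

In K3ʷ: A → A = F → F = T
A ∧ A = F ∧ F = F
A → A = F → F = T
(A ∧ A) → (A → A) = F → T = T
(A → A) ∧ ((A ∧ A) → (A → A)) = T ∧ T = T
((A → A) ∧ ((A ∧ A) → (A → A))) ∨ C = T ∨ U = U
In Strong Kleene logic: A → A = F → F = T
A ∧ A = F ∧ F = F
A → A = F → F = T
(A ∧ A) → (A → A) = F → T = T
(A → A) ∧ ((A ∧ A) → (A → A)) = T ∧ T = T
((A → A) ∧ ((A ∧ A) → (A → A))) ∨ C = T ∨ U = T
They differ because K3ʷ and Strong Kleene logic treat U differently under the binary connectives.

U; T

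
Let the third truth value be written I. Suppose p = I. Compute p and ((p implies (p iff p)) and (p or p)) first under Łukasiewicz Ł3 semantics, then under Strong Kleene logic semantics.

In Łukasiewicz Ł3: p iff p = I iff I = True  [1 − |½−½|]
p implies (p iff p) = I implies True = True
p or p = I or I = I
(p implies (p iff p)) and (p or p) = True and I = I
p and ((p implies (p iff p)) and (p or p)) = I and I = I
In Strong Kleene logic: p iff p = I iff I = I
p implies (p iff p) = I implies I = I
p or p = I or I = I
(p implies (p iff p)) and (p or p) = I and I = I
p and ((p implies (p iff p)) and (p or p)) = I and I = I

I; I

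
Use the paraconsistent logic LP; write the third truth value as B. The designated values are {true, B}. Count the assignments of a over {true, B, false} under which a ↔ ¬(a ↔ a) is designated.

2

a=true: false ·
a=B: B ✓
a=false: true ✓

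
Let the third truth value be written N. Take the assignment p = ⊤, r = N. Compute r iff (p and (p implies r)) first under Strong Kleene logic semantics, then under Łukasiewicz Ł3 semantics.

In Strong Kleene logic: p implies r = ⊤ implies N = N  [not ⊤ or N]
p and (p implies r) = ⊤ and N = N
r iff (p and (p implies r)) = N iff N = N
In Łukasiewicz Ł3: p implies r = ⊤ implies N = N
p and (p implies r) = ⊤ and N = N
r iff (p and (p implies r)) = N iff N = ⊤
They differ because Strong Kleene logic and Łukasiewicz Ł3 treat N differently under implication.

N; ⊤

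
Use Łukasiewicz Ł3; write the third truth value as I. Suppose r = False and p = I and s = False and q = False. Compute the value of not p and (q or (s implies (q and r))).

I

not p = not I = I
q and r = False and False = False
s implies (q and r) = False implies False = True
q or (s implies (q and r)) = False or True = True
not p and (q or (s implies (q and r))) = I and True = I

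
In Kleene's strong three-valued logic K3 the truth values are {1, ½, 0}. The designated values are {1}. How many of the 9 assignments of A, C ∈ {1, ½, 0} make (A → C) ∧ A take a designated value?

1

Designated under: (A=1, C=1).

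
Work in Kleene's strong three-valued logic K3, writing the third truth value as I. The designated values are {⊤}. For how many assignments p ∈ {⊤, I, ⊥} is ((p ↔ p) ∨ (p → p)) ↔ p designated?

p=⊤: ⊤ ✓
p=I: I ·
p=⊥: ⊥ ·

1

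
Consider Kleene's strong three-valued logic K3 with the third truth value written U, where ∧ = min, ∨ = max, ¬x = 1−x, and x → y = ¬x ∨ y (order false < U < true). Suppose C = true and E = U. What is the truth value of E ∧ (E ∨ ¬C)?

U

¬C = ¬true = false
E ∨ ¬C = U ∨ false = U
E ∧ (E ∨ ¬C) = U ∧ U = U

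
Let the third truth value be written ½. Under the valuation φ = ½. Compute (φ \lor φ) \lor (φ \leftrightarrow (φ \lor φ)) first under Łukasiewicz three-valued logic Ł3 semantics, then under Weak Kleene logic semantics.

In Łukasiewicz three-valued logic Ł3: φ \lor φ = ½ \lor ½ = ½
φ \lor φ = ½ \lor ½ = ½
φ \leftrightarrow (φ \lor φ) = ½ \leftrightarrow ½ = true  [1 − |½−½|]
(φ \lor φ) \lor (φ \leftrightarrow (φ \lor φ)) = ½ \lor true = true
In Weak Kleene logic: φ \lor φ = ½ \lor ½ = ½
φ \lor φ = ½ \lor ½ = ½
φ \leftrightarrow (φ \lor φ) = ½ \leftrightarrow ½ = ½
(φ \lor φ) \lor (φ \leftrightarrow (φ \lor φ)) = ½ \lor ½ = ½
They differ because Łukasiewicz three-valued logic Ł3 and Weak Kleene logic treat ½ differently under the binary connectives.

true; ½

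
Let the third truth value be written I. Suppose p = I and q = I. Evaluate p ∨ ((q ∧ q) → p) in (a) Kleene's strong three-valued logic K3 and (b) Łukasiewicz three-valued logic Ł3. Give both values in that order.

I; ⊤

In Kleene's strong three-valued logic K3: q ∧ q = I ∧ I = I
(q ∧ q) → p = I → I = I  [¬I ∨ I]
p ∨ ((q ∧ q) → p) = I ∨ I = I
In Łukasiewicz three-valued logic Ł3: q ∧ q = I ∧ I = I
(q ∧ q) → p = I → I = ⊤  [min(1, 1−½+½)]
p ∨ ((q ∧ q) → p) = I ∨ ⊤ = ⊤
They differ because Kleene's strong three-valued logic K3 and Łukasiewicz three-valued logic Ł3 treat I differently under implication.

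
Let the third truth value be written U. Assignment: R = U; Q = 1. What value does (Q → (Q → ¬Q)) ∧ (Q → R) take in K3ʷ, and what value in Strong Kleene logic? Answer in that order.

U; 0

In K3ʷ: ¬Q = ¬1 = 0
Q → ¬Q = 1 → 0 = 0
Q → (Q → ¬Q) = 1 → 0 = 0
Q → R = 1 → U = U  [any arg is the third value ⇒ result is the third value]
(Q → (Q → ¬Q)) ∧ (Q → R) = 0 ∧ U = U
In Strong Kleene logic: ¬Q = ¬1 = 0
Q → ¬Q = 1 → 0 = 0
Q → (Q → ¬Q) = 1 → 0 = 0
Q → R = 1 → U = U
(Q → (Q → ¬Q)) ∧ (Q → R) = 0 ∧ U = 0
They differ because K3ʷ and Strong Kleene logic treat U differently under the binary connectives.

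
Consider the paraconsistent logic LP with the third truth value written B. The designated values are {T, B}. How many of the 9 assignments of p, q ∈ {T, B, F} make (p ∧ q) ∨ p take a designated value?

6

Of the 9 assignments, 6 give a value in {T, B}.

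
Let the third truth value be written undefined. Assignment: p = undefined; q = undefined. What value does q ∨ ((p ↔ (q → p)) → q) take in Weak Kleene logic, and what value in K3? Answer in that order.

In Weak Kleene logic: q → p = undefined → undefined = undefined  [any arg is the third value ⇒ result is the third value]
p ↔ (q → p) = undefined ↔ undefined = undefined
(p ↔ (q → p)) → q = undefined → undefined = undefined
q ∨ ((p ↔ (q → p)) → q) = undefined ∨ undefined = undefined
In K3: q → p = undefined → undefined = undefined  [¬undefined ∨ undefined]
p ↔ (q → p) = undefined ↔ undefined = undefined
(p ↔ (q → p)) → q = undefined → undefined = undefined
q ∨ ((p ↔ (q → p)) → q) = undefined ∨ undefined = undefined

undefined; undefined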